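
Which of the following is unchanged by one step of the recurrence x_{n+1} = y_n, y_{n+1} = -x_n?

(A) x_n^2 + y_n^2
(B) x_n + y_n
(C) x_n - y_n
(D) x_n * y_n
A

For the recurrence x_{n+1} = y_n, y_{n+1} = -x_n:

x_{n+1}^2 + y_{n+1}^2 = y_n^2 + (-x_n)^2 = x_n^2 + y_n^2
The sum of squares is conserved (like energy in a harmonic oscillator).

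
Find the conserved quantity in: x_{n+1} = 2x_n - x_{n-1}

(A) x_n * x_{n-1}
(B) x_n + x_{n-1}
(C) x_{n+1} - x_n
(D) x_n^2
C

For the recurrence x_{n+1} = 2x_n - x_{n-1}:

If x_{n+1} = 2x_n - x_{n-1}, then:
x_{n+1} - x_n = x_n - x_{n-1}
The first difference is constant throughout the sequence.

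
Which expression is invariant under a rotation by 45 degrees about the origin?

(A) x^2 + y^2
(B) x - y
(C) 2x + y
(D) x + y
A

A rotation by 45 degrees sends (x, y) to (sqrt(2)x/2 - sqrt(2)y/2, sqrt(2)x/2 + sqrt(2)y/2).
Substitute the transformed coordinates into each option and compare with the original:
(A) x^2 + y^2  ->  (sqrt(2)x/2 - sqrt(2)y/2)^2 + (sqrt(2)x/2 + sqrt(2)y/2)^2 = x^2 + y^2   [equals x^2 + y^2: invariant]
(B) x - y  ->  (sqrt(2)x/2 - sqrt(2)y/2) - (sqrt(2)x/2 + sqrt(2)y/2) = -sqrt(2)y   [differs from x - y: not invariant]
(C) 2x + y  ->  2(sqrt(2)x/2 - sqrt(2)y/2) + (sqrt(2)x/2 + sqrt(2)y/2) = 3sqrt(2)x/2 - sqrt(2)y/2   [differs from 2x + y: not invariant]
(D) x + y  ->  (sqrt(2)x/2 - sqrt(2)y/2) + (sqrt(2)x/2 + sqrt(2)y/2) = sqrt(2)x   [differs from x + y: not invariant]

Only option (A), x^2 + y^2, is unchanged by the transformation.
Geometrically, x^2 + y^2 is the squared distance from the origin, which every rotation about the origin preserves.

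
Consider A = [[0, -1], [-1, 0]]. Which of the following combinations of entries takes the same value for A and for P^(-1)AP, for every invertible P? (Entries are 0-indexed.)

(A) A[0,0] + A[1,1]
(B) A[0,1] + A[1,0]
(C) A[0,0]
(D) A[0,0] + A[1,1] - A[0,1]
A

A[0,0] + A[1,1] is the trace of A. By the cyclic property of the trace, tr(P^(-1)AP) = tr(APP^(-1)) = tr(A), so it is the same for every matrix similar to A.

The other combinations are not similarity invariants. For example, take P = [[2, 1], [1, 1]] (det P = 1), so P^(-1) = [[1, -1], [-1, 2]] and
B = P^(-1)AP = [[1, 0], [-3, -1]].
Evaluating each option on A and on B:
(A) A[0,0] + A[1,1]: 0 for A, 0 for B -> unchanged
(B) A[0,1] + A[1,0]: -2 for A, -3 for B -> changes
(C) A[0,0]: 0 for A, 1 for B -> changes
(D) A[0,0] + A[1,1] - A[0,1]: 1 for A, 0 for B -> changes

Only (A) A[0,0] + A[1,1] = 0 survives (and it does so for every P, not just this one), so it is the invariant.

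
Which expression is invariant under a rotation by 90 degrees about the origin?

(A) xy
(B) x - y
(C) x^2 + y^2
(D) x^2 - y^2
C

A rotation by 90 degrees sends (x, y) to (-y, x).
Substitute the transformed coordinates into each option and compare with the original:
(A) xy  ->  (-y)(x) = -xy   [differs from xy: not invariant]
(B) x - y  ->  (-y) - (x) = -x - y   [differs from x - y: not invariant]
(C) x^2 + y^2  ->  (-y)^2 + (x)^2 = x^2 + y^2   [equals x^2 + y^2: invariant]
(D) x^2 - y^2  ->  (-y)^2 - (x)^2 = -x^2 + y^2   [differs from x^2 - y^2: not invariant]

Only option (C), x^2 + y^2, is unchanged by the transformation.
Geometrically, x^2 + y^2 is the squared distance from the origin, which every rotation about the origin preserves.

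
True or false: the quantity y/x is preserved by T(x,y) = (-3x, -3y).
True

Substitute T(x,y) = (-3x, -3y) into the expression and compare with the original.

Original: y/x
After applying T: (-3y)/(-3x) = y/x

This is identical to the original y/x, so the expression is invariant.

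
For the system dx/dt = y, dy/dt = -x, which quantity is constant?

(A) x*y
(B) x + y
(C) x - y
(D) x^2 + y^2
D

A first integral I satisfies dI/dt = 0 along every solution. Differentiate each option and use the equation of motion:
(A) d/dt[x*y] = (dx/dt)y + x(dy/dt) = y^2 - x^2, not identically 0
(B) d/dt[x + y] = y + (-x) = y - x, not identically 0
(C) d/dt[x - y] = y - (-x) = x + y, not identically 0
(D) d/dt[x^2 + y^2] = 2x*dx/dt + 2y*dy/dt = 2x*y + 2y*(-x) = 0

Only (D) has zero time-derivative. So x^2 + y^2 (the squared radius; trajectories are circles) is the conserved quantity.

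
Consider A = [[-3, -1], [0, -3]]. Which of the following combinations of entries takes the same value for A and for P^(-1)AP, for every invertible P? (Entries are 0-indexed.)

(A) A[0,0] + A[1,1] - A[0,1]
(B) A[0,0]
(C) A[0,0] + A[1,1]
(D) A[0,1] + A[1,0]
C

A[0,0] + A[1,1] is the trace of A. By the cyclic property of the trace, tr(P^(-1)AP) = tr(APP^(-1)) = tr(A), so it is the same for every matrix similar to A.

The other combinations are not similarity invariants. For example, take P = [[1, 1], [1, 2]] (det P = 1), so P^(-1) = [[2, -1], [-1, 1]] and
B = P^(-1)AP = [[-5, -4], [1, -1]].
Evaluating each option on A and on B:
(A) A[0,0] + A[1,1] - A[0,1]: -5 for A, -2 for B -> changes
(B) A[0,0]: -3 for A, -5 for B -> changes
(C) A[0,0] + A[1,1]: -6 for A, -6 for B -> unchanged
(D) A[0,1] + A[1,0]: -1 for A, -3 for B -> changes

Only (C) A[0,0] + A[1,1] = -6 survives (and it does so for every P, not just this one), so it is the invariant.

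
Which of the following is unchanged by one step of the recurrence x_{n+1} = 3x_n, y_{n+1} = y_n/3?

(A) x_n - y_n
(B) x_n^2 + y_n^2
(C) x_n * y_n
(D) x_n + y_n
C

For the recurrence x_{n+1} = 3x_n, y_{n+1} = y_n/3:

x_{n+1} * y_{n+1} = (3x_n) * (y_n/3) = x_n * y_n
The product is conserved.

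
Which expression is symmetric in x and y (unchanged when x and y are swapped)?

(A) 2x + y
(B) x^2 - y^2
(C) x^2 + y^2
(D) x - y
C

A symmetric expression is unchanged when the variables are permuted; here the transformation to test is the swap (x, y) -> (y, x).
Substitute the transformed coordinates into each option and compare with the original:
(A) 2x + y  ->  2(y) + (x) = x + 2y   [differs from 2x + y: not invariant]
(B) x^2 - y^2  ->  (y)^2 - (x)^2 = -x^2 + y^2   [differs from x^2 - y^2: not invariant]
(C) x^2 + y^2  ->  (y)^2 + (x)^2 = x^2 + y^2   [equals x^2 + y^2: invariant]
(D) x - y  ->  (y) - (x) = -x + y   [differs from x - y: not invariant]

Only option (C), x^2 + y^2, is unchanged by the transformation.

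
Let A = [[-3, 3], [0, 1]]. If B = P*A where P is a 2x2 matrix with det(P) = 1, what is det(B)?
-3

By the multiplicative property of determinants, det(B) = det(P*A) = det(P) * det(A) = det(A),
so the determinant is invariant under multiplication by any determinant-1 matrix; we just need det(A).

det(A) = (-3)(1) - (3)(0) = -3 - 0 = -3

Therefore det(B) = 1 * (-3) = -3.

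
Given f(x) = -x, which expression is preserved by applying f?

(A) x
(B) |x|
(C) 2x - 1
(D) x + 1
B

For f(x) = -x:
Applying f replaces x by -x. Since |-x| = |x|, the absolute value is unchanged by f, whereas x -> -x, 2x - 1 -> -2x - 1 and x + 1 -> -x + 1 all change.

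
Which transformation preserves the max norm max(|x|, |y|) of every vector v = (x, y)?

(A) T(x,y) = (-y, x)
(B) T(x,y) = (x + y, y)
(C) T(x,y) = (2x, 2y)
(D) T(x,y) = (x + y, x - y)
A

A transformation preserves a norm if ||T(v)|| = ||v|| for every v; a single vector where the norm changes rules an option out.

(A) T(x,y) = (-y, x): preserves the norm -- it only permutes the coordinates and/or flips signs, which leaves max(|x|, |y|) unchanged.
(B) T(x,y) = (x + y, y): v = (1, 1) has norm max(|1|, |1|) = 1, but T(v) = (2, 1) has norm 2 -- not preserved.
(C) T(x,y) = (2x, 2y): v = (1, 0) has norm max(|1|, |0|) = 1, but T(v) = (2, 0) has norm 2 -- not preserved.
(D) T(x,y) = (x + y, x - y): v = (1, 1) has norm max(|1|, |1|) = 1, but T(v) = (2, 0) has norm 2 -- not preserved.

Therefore the answer is (A).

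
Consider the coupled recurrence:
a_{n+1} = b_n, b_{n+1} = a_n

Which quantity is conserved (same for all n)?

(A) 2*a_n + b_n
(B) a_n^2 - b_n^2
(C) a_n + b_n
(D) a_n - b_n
C

Replace a_n by a_{n+1} = b_n and b_n by b_{n+1} = a_n in each option and simplify:
(A) 2*a_n + b_n  ->  2*(b_n) + (a_n) = a_n + 2*b_n   [not conserved]
(B) a_n^2 - b_n^2  ->  (b_n)^2 - (a_n)^2 = -a_n^2 + b_n^2   [not conserved]
(C) a_n + b_n  ->  (b_n) + (a_n) = a_n + b_n   [conserved]
(D) a_n - b_n  ->  (b_n) - (a_n) = -a_n + b_n   [not conserved]

Only (C) a_n + b_n returns to itself after one step, so it is the conserved quantity.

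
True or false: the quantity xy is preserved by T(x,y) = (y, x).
True

Substitute T(x,y) = (y, x) into the expression and compare with the original.

Original: xy
After applying T: (y)(x) = xy

This is identical to the original xy, so the expression is invariant.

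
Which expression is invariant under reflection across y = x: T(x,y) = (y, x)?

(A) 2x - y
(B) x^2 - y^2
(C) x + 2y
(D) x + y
D

The map is reflection across y = x: T(x,y) = (y, x).
Substitute the transformed coordinates into each option and compare with the original:
(A) 2x - y  ->  2(y) - (x) = -x + 2y   [differs from 2x - y: not invariant]
(B) x^2 - y^2  ->  (y)^2 - (x)^2 = -x^2 + y^2   [differs from x^2 - y^2: not invariant]
(C) x + 2y  ->  (y) + 2(x) = 2x + y   [differs from x + 2y: not invariant]
(D) x + y  ->  (y) + (x) = x + y   [equals x + y: invariant]

Only option (D), x + y, is unchanged by the transformation.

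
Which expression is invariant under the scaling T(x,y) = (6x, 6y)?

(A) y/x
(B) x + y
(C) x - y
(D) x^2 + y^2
A

Under the uniform scaling T(x,y) = (6x, 6y):
Substitute the transformed coordinates into each option and compare with the original:
(A) y/x  ->  (6y)/(6x) = y/x   [equals y/x: invariant]
(B) x + y  ->  (6x) + (6y) = 6x + 6y   [differs from x + y: not invariant]
(C) x - y  ->  (6x) - (6y) = 6x - 6y   [differs from x - y: not invariant]
(D) x^2 + y^2  ->  (6x)^2 + (6y)^2 = 36x^2 + 36y^2   [differs from x^2 + y^2: not invariant]

Only option (A), y/x, is unchanged by the transformation.
The common factor 6 cancels in a ratio of coordinates, while sums, products and sums of squares pick up factors of 6 or 36.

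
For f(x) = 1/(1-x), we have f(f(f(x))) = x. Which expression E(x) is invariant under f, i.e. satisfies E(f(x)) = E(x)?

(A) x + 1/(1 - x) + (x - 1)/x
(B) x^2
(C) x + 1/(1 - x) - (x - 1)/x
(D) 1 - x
A

Replace x by f(x) = 1/(1 - x) in each option and simplify. As a quick numerical cross-check, also compare E(4) with E(f(4)) = E(-1/3).

(A) x + 1/(1 - x) + (x - 1)/x  ->  (1/(1 - x)) + 1/(1 - (1/(1 - x))) + ((1/(1 - x)) - 1)/(1/(1 - x)), which simplifies back to x + 1/(1 - x) + (x - 1)/x; check: E(4) = 53/12, E(-1/3) = 53/12.   [invariant]
(B) x^2  ->  (1/(1 - x))^2 = (x - 1)^(-2); check: E(4) = 16 but E(-1/3) = 1/9.   [not invariant]
(C) x + 1/(1 - x) - (x - 1)/x  ->  (1/(1 - x)) + 1/(1 - (1/(1 - x))) - ((1/(1 - x)) - 1)/(1/(1 - x)) = (x^2(1 - x) - x + (x - 1)^2)/(x(x - 1)); check: E(4) = 35/12 but E(-1/3) = -43/12.   [not invariant]
(D) 1 - x  ->  1 - (1/(1 - x)) = x/(x - 1); check: E(4) = -3 but E(-1/3) = 4/3.   [not invariant]

Only (A) is unchanged. Indeed f(f(x)) = 1/(1 - 1/(1-x)) = (1-x)/(-x) = (x-1)/x, so E(x) = x + f(x) + f(f(x)) is the sum over the whole 3-cycle; applying f just permutes the three terms cyclically (x -> f(x) -> f(f(x)) -> x), leaving the sum unchanged.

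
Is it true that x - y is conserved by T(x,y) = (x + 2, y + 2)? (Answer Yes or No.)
Yes

Substitute T(x,y) = (x + 2, y + 2) into the expression and compare with the original.

Original: x - y
After applying T: (x + 2) - (y + 2) = x - y

This is identical to the original x - y, so the expression is invariant.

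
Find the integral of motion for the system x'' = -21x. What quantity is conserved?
E = (x')^2 + 21x^2

Multiply the equation by x':
x' * x'' = -21x * x'
The left side is d/dt[(x')^2/2] and the right side is d/dt[-21x^2/2], so
d/dt[(x')^2/2 + 21x^2/2] = 0, i.e. (x')^2/2 + 21x^2/2 = constant.
Multiplying by 2, the integral of motion is E = (x')^2 + 21x^2.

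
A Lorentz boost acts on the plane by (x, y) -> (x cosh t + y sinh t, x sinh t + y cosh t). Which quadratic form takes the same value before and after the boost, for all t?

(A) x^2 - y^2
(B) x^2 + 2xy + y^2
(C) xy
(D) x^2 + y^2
A

Write x' = x cosh t + y sinh t, y' = x sinh t + y cosh t and substitute into each option:
(A) x^2 - y^2: (x cosh t + y sinh t)^2 - (x sinh t + y cosh t)^2 = x^2(cosh^2 t - sinh^2 t) + 2xy(cosh t sinh t - sinh t cosh t) + y^2(sinh^2 t - cosh^2 t) = x^2 - y^2   [invariant, using cosh^2 t - sinh^2 t = 1]
(B) x^2 + 2xy + y^2: (x' + y')^2 with x' + y' = (x + y)(cosh t + sinh t) = (x + y)e^t, so it becomes (x + y)^2 e^(2t)   [not invariant for t != 0]
(C) xy: (x cosh t + y sinh t)(x sinh t + y cosh t) = xy(cosh^2 t + sinh^2 t) + (x^2 + y^2) sinh t cosh t = xy cosh 2t + (x^2 + y^2)(sinh 2t)/2   [not invariant for t != 0]
(D) x^2 + y^2: (x cosh t + y sinh t)^2 + (x sinh t + y cosh t)^2 = (x^2 + y^2)(cosh^2 t + sinh^2 t) + 4xy sinh t cosh t = (x^2 + y^2) cosh 2t + 2xy sinh 2t   [not invariant for t != 0]

Only (A) x^2 - y^2 is unchanged; it is the Minkowski form preserved by Lorentz boosts, just as x^2 + y^2 is preserved by ordinary rotations.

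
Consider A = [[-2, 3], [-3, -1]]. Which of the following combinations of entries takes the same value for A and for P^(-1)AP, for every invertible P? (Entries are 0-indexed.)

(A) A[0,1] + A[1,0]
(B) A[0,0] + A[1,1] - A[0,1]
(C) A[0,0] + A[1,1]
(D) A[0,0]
C

A[0,0] + A[1,1] is the trace of A. By the cyclic property of the trace, tr(P^(-1)AP) = tr(APP^(-1)) = tr(A), so it is the same for every matrix similar to A.

The other combinations are not similarity invariants. For example, take P = [[1, -1], [0, 1]] (det P = 1), so P^(-1) = [[1, 1], [0, 1]] and
B = P^(-1)AP = [[-5, 7], [-3, 2]].
Evaluating each option on A and on B:
(A) A[0,1] + A[1,0]: 0 for A, 4 for B -> changes
(B) A[0,0] + A[1,1] - A[0,1]: -6 for A, -10 for B -> changes
(C) A[0,0] + A[1,1]: -3 for A, -3 for B -> unchanged
(D) A[0,0]: -2 for A, -5 for B -> changes

Only (C) A[0,0] + A[1,1] = -3 survives (and it does so for every P, not just this one), so it is the invariant.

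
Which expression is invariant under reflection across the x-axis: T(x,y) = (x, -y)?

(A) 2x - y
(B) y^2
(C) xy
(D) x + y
B

The map is reflection across the x-axis: T(x,y) = (x, -y).
Substitute the transformed coordinates into each option and compare with the original:
(A) 2x - y  ->  2(x) - (-y) = 2x + y   [differs from 2x - y: not invariant]
(B) y^2  ->  (-y)^2 = y^2   [equals y^2: invariant]
(C) xy  ->  (x)(-y) = -xy   [differs from xy: not invariant]
(D) x + y  ->  (x) + (-y) = x - y   [differs from x + y: not invariant]

Only option (B), y^2, is unchanged by the transformation.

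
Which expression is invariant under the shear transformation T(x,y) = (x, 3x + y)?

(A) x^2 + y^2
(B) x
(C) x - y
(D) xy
B

Under the shear T(x,y) = (x, 3x + y):
Substitute the transformed coordinates into each option and compare with the original:
(A) x^2 + y^2  ->  (x)^2 + (3x + y)^2 = 10x^2 + 6xy + y^2   [differs from x^2 + y^2: not invariant]
(B) x  ->  (x) = x   [equals x: invariant]
(C) x - y  ->  (x) - (3x + y) = -2x - y   [differs from x - y: not invariant]
(D) xy  ->  (x)(3x + y) = 3x^2 + xy   [differs from xy: not invariant]

Only option (B), x, is unchanged by the transformation.
A vertical shear moves points parallel to the y-axis, so the x-coordinate (and any function of x alone) is unchanged.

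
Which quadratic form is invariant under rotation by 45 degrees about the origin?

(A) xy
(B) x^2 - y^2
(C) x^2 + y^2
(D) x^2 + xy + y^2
C

Rotation by 45 degrees sends (x, y) to (sqrt(2)x/2 - sqrt(2)y/2, sqrt(2)x/2 + sqrt(2)y/2).
Substitute the transformed coordinates into each option and compare with the original:
(A) xy  ->  (sqrt(2)x/2 - sqrt(2)y/2)(sqrt(2)x/2 + sqrt(2)y/2) = x^2/2 - y^2/2   [differs from xy: not invariant]
(B) x^2 - y^2  ->  (sqrt(2)x/2 - sqrt(2)y/2)^2 - (sqrt(2)x/2 + sqrt(2)y/2)^2 = -2xy   [differs from x^2 - y^2: not invariant]
(C) x^2 + y^2  ->  (sqrt(2)x/2 - sqrt(2)y/2)^2 + (sqrt(2)x/2 + sqrt(2)y/2)^2 = x^2 + y^2   [equals x^2 + y^2: invariant]
(D) x^2 + xy + y^2  ->  (sqrt(2)x/2 - sqrt(2)y/2)^2 + (sqrt(2)x/2 - sqrt(2)y/2)(sqrt(2)x/2 + sqrt(2)y/2) + (sqrt(2)x/2 + sqrt(2)y/2)^2 = 3x^2/2 + y^2/2   [differs from x^2 + xy + y^2: not invariant]

Only option (C), x^2 + y^2, is unchanged by the transformation.
x^2 + y^2 is the squared distance from the origin, which rotations preserve.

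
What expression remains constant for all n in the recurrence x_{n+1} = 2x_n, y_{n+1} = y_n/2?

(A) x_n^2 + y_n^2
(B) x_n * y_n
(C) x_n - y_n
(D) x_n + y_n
B

For the recurrence x_{n+1} = 2x_n, y_{n+1} = y_n/2:

x_{n+1} * y_{n+1} = (2x_n) * (y_n/2) = x_n * y_n
The product is conserved.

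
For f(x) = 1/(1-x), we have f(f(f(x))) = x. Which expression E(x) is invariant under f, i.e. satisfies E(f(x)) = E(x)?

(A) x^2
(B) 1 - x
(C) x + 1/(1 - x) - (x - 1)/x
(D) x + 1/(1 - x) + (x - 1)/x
D

Replace x by f(x) = 1/(1 - x) in each option and simplify. As a quick numerical cross-check, also compare E(4) with E(f(4)) = E(-1/3).

(A) x^2  ->  (1/(1 - x))^2 = (x - 1)^(-2); check: E(4) = 16 but E(-1/3) = 1/9.   [not invariant]
(B) 1 - x  ->  1 - (1/(1 - x)) = x/(x - 1); check: E(4) = -3 but E(-1/3) = 4/3.   [not invariant]
(C) x + 1/(1 - x) - (x - 1)/x  ->  (1/(1 - x)) + 1/(1 - (1/(1 - x))) - ((1/(1 - x)) - 1)/(1/(1 - x)) = (x^2(1 - x) - x + (x - 1)^2)/(x(x - 1)); check: E(4) = 35/12 but E(-1/3) = -43/12.   [not invariant]
(D) x + 1/(1 - x) + (x - 1)/x  ->  (1/(1 - x)) + 1/(1 - (1/(1 - x))) + ((1/(1 - x)) - 1)/(1/(1 - x)), which simplifies back to x + 1/(1 - x) + (x - 1)/x; check: E(4) = 53/12, E(-1/3) = 53/12.   [invariant]

Only (D) is unchanged. Indeed f(f(x)) = 1/(1 - 1/(1-x)) = (1-x)/(-x) = (x-1)/x, so E(x) = x + f(x) + f(f(x)) is the sum over the whole 3-cycle; applying f just permutes the three terms cyclically (x -> f(x) -> f(f(x)) -> x), leaving the sum unchanged.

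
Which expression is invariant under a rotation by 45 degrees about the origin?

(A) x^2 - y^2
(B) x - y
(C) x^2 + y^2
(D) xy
C

A rotation by 45 degrees sends (x, y) to (sqrt(2)x/2 - sqrt(2)y/2, sqrt(2)x/2 + sqrt(2)y/2).
Substitute the transformed coordinates into each option and compare with the original:
(A) x^2 - y^2  ->  (sqrt(2)x/2 - sqrt(2)y/2)^2 - (sqrt(2)x/2 + sqrt(2)y/2)^2 = -2xy   [differs from x^2 - y^2: not invariant]
(B) x - y  ->  (sqrt(2)x/2 - sqrt(2)y/2) - (sqrt(2)x/2 + sqrt(2)y/2) = -sqrt(2)y   [differs from x - y: not invariant]
(C) x^2 + y^2  ->  (sqrt(2)x/2 - sqrt(2)y/2)^2 + (sqrt(2)x/2 + sqrt(2)y/2)^2 = x^2 + y^2   [equals x^2 + y^2: invariant]
(D) xy  ->  (sqrt(2)x/2 - sqrt(2)y/2)(sqrt(2)x/2 + sqrt(2)y/2) = x^2/2 - y^2/2   [differs from xy: not invariant]

Only option (C), x^2 + y^2, is unchanged by the transformation.
Geometrically, x^2 + y^2 is the squared distance from the origin, which every rotation about the origin preserves.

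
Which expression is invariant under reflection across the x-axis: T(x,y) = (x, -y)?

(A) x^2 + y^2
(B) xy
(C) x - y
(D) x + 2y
A

The map is reflection across the x-axis: T(x,y) = (x, -y).
Substitute the transformed coordinates into each option and compare with the original:
(A) x^2 + y^2  ->  (x)^2 + (-y)^2 = x^2 + y^2   [equals x^2 + y^2: invariant]
(B) xy  ->  (x)(-y) = -xy   [differs from xy: not invariant]
(C) x - y  ->  (x) - (-y) = x + y   [differs from x - y: not invariant]
(D) x + 2y  ->  (x) + 2(-y) = x - 2y   [differs from x + 2y: not invariant]

Only option (A), x^2 + y^2, is unchanged by the transformation.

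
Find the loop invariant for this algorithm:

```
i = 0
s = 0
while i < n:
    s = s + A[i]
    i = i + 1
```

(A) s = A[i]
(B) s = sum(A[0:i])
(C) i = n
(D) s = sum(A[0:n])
B

A loop invariant must hold before the first iteration and be re-established by every execution of the body.

(B) s = sum(A[0:i]): Initially i = 0 and s = 0 = sum of the empty slice A[0:0]. If s = sum(A[0:i]) holds at the top of an iteration, the body sets s to sum(A[0:i]) + A[i] = sum(A[0:i+1]) and then i to i+1, so s = sum(A[0:i]) holds again. At exit i = n, giving s = sum(A[0:n]).

The other options fail:
(A) s = A[i]: after the first iteration s = A[0] but i = 1, so s = A[i] compares s with the wrong element (and fails in general).
(C) i = n: false initially (i = 0); it is the exit condition, not an invariant.
(D) s = sum(A[0:n]): false before the loop (s = 0, not the full sum) -- it only becomes true at exit.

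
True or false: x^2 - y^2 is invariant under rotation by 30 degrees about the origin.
False

Applying rotation by 30 degrees: x' = x*cos(30 degrees) - y*sin(30 degrees) = sqrt(3)x/2 - y/2, y' = x*sin(30 degrees) + y*cos(30 degrees) = x/2 + sqrt(3)y/2

Substituting into x^2 - y^2:
(sqrt(3)x/2 - y/2)^2 - (x/2 + sqrt(3)y/2)^2
= x^2/2 - sqrt(3)xy - y^2/2

This differs from the original expression x^2 - y^2, so it is NOT invariant.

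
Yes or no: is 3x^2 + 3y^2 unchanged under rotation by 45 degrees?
Yes

Applying rotation by 45 degrees: x' = x*cos(45 degrees) - y*sin(45 degrees) = sqrt(2)x/2 - sqrt(2)y/2, y' = x*sin(45 degrees) + y*cos(45 degrees) = sqrt(2)x/2 + sqrt(2)y/2

Substituting into 3x^2 + 3y^2:
3(sqrt(2)x/2 - sqrt(2)y/2)^2 + 3(sqrt(2)x/2 + sqrt(2)y/2)^2
= 3x^2 + 3y^2

This equals the original expression 3x^2 + 3y^2, so it IS invariant.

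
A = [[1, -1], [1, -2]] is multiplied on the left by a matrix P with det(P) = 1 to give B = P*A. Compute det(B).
-1

By the multiplicative property of determinants, det(B) = det(P*A) = det(P) * det(A) = det(A),
so the determinant is invariant under multiplication by any determinant-1 matrix; we just need det(A).

det(A) = (1)(-2) - (-1)(1) = -2 - (-1) = -1

Therefore det(B) = 1 * (-1) = -1.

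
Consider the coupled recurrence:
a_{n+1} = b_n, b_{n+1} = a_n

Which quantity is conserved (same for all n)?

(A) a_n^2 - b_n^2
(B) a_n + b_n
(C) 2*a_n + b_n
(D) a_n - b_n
B

Replace a_n by a_{n+1} = b_n and b_n by b_{n+1} = a_n in each option and simplify:
(A) a_n^2 - b_n^2  ->  (b_n)^2 - (a_n)^2 = -a_n^2 + b_n^2   [not conserved]
(B) a_n + b_n  ->  (b_n) + (a_n) = a_n + b_n   [conserved]
(C) 2*a_n + b_n  ->  2*(b_n) + (a_n) = a_n + 2*b_n   [not conserved]
(D) a_n - b_n  ->  (b_n) - (a_n) = -a_n + b_n   [not conserved]

Only (B) a_n + b_n returns to itself after one step, so it is the conserved quantity.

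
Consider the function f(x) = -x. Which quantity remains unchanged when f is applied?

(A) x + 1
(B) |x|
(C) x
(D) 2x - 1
B

For f(x) = -x:
Applying f replaces x by -x. Since |-x| = |x|, the absolute value is unchanged by f, whereas x -> -x, 2x - 1 -> -2x - 1 and x + 1 -> -x + 1 all change.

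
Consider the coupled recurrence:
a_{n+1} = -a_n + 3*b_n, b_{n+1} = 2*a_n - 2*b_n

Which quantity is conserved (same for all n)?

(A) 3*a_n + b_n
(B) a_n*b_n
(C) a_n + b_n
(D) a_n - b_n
C

Replace a_n by a_{n+1} = -a_n + 3*b_n and b_n by b_{n+1} = 2*a_n - 2*b_n in each option and simplify:
(A) 3*a_n + b_n  ->  3*(-a_n + 3*b_n) + (2*a_n - 2*b_n) = -a_n + 7*b_n   [not conserved]
(B) a_n*b_n  ->  (-a_n + 3*b_n)*(2*a_n - 2*b_n) = -2*a_n^2 + 8*a_n*b_n - 6*b_n^2   [not conserved]
(C) a_n + b_n  ->  (-a_n + 3*b_n) + (2*a_n - 2*b_n) = a_n + b_n   [conserved]
(D) a_n - b_n  ->  (-a_n + 3*b_n) - (2*a_n - 2*b_n) = -3*a_n + 5*b_n   [not conserved]

Only (C) a_n + b_n returns to itself after one step, so it is the conserved quantity.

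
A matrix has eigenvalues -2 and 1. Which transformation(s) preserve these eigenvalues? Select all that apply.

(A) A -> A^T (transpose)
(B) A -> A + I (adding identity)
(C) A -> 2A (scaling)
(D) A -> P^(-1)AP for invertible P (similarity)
A and D

Eigenvalues are preserved by:
1. Similarity transformations: A -> P^(-1)AP (same characteristic polynomial)
2. Transpose: A^T has the same eigenvalues as A

Eigenvalues are NOT preserved by:
- Adding identity: eigenvalues become -2+1, 1+1
- Scaling: eigenvalues become -4, 2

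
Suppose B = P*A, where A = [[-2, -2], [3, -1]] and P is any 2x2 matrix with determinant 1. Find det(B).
8

By the multiplicative property of determinants, det(B) = det(P*A) = det(P) * det(A) = det(A),
so the determinant is invariant under multiplication by any determinant-1 matrix; we just need det(A).

det(A) = (-2)(-1) - (-2)(3) = 2 - (-6) = 8

Therefore det(B) = 1 * 8 = 8.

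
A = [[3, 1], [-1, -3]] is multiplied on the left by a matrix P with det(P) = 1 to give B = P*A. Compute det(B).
-8

By the multiplicative property of determinants, det(B) = det(P*A) = det(P) * det(A) = det(A),
so the determinant is invariant under multiplication by any determinant-1 matrix; we just need det(A).

det(A) = (3)(-3) - (1)(-1) = -9 - (-1) = -8

Therefore det(B) = 1 * (-8) = -8.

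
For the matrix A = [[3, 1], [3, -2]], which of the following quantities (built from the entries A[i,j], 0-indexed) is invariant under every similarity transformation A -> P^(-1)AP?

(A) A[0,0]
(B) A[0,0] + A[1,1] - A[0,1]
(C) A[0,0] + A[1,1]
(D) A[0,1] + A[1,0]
C

A[0,0] + A[1,1] is the trace of A. By the cyclic property of the trace, tr(P^(-1)AP) = tr(APP^(-1)) = tr(A), so it is the same for every matrix similar to A.

The other combinations are not similarity invariants. For example, take P = [[1, -1], [0, 1]] (det P = 1), so P^(-1) = [[1, 1], [0, 1]] and
B = P^(-1)AP = [[6, -7], [3, -5]].
Evaluating each option on A and on B:
(A) A[0,0]: 3 for A, 6 for B -> changes
(B) A[0,0] + A[1,1] - A[0,1]: 0 for A, 8 for B -> changes
(C) A[0,0] + A[1,1]: 1 for A, 1 for B -> unchanged
(D) A[0,1] + A[1,0]: 4 for A, -4 for B -> changes

Only (C) A[0,0] + A[1,1] = 1 survives (and it does so for every P, not just this one), so it is the invariant.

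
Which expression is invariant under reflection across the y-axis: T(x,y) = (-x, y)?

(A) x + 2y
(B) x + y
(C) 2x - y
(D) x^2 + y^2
D

The map is reflection across the y-axis: T(x,y) = (-x, y).
Substitute the transformed coordinates into each option and compare with the original:
(A) x + 2y  ->  (-x) + 2(y) = -x + 2y   [differs from x + 2y: not invariant]
(B) x + y  ->  (-x) + (y) = -x + y   [differs from x + y: not invariant]
(C) 2x - y  ->  2(-x) - (y) = -2x - y   [differs from 2x - y: not invariant]
(D) x^2 + y^2  ->  (-x)^2 + (y)^2 = x^2 + y^2   [equals x^2 + y^2: invariant]

Only option (D), x^2 + y^2, is unchanged by the transformation.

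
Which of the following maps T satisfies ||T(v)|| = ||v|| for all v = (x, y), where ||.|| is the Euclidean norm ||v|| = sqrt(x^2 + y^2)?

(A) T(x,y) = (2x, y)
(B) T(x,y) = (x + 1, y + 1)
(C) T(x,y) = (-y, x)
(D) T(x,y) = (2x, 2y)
C

A transformation preserves a norm if ||T(v)|| = ||v|| for every v; a single vector where the norm changes rules an option out.

(A) T(x,y) = (2x, y): v = (1, 0) has norm sqrt((1)^2 + (0)^2) = 1, but T(v) = (2, 0) has norm 2 -- not preserved.
(B) T(x,y) = (x + 1, y + 1): v = (1, 0) has norm sqrt((1)^2 + (0)^2) = 1, but T(v) = (2, 1) has norm sqrt(5) -- not preserved.
(C) T(x,y) = (-y, x): preserves the norm -- it is an orthogonal map (a rotation/reflection), and (-y)^2 + (x)^2 simplifies to x^2 + y^2.
(D) T(x,y) = (2x, 2y): v = (1, 0) has norm sqrt((1)^2 + (0)^2) = 1, but T(v) = (2, 0) has norm 2 -- not preserved.

Therefore the answer is (C).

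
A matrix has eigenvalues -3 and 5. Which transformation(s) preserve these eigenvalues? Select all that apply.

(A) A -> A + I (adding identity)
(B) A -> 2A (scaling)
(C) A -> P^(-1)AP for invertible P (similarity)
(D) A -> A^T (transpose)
C and D

Eigenvalues are preserved by:
1. Similarity transformations: A -> P^(-1)AP (same characteristic polynomial)
2. Transpose: A^T has the same eigenvalues as A

Eigenvalues are NOT preserved by:
- Adding identity: eigenvalues become -3+1, 5+1
- Scaling: eigenvalues become -6, 10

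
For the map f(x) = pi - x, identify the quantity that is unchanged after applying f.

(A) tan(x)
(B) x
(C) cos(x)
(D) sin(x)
D

For f(x) = pi - x:
sin(pi - x) = sin(x), so sine is invariant under this transformation.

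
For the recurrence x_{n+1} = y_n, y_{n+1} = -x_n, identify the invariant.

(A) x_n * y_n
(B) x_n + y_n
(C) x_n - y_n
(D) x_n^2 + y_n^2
D

For the recurrence x_{n+1} = y_n, y_{n+1} = -x_n:

x_{n+1}^2 + y_{n+1}^2 = y_n^2 + (-x_n)^2 = x_n^2 + y_n^2
The sum of squares is conserved (like energy in a harmonic oscillator).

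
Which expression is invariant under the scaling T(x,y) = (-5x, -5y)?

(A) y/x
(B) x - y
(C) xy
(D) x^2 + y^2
A

Under the uniform scaling T(x,y) = (-5x, -5y):
Substitute the transformed coordinates into each option and compare with the original:
(A) y/x  ->  (-5y)/(-5x) = y/x   [equals y/x: invariant]
(B) x - y  ->  (-5x) - (-5y) = -5x + 5y   [differs from x - y: not invariant]
(C) xy  ->  (-5x)(-5y) = 25xy   [differs from xy: not invariant]
(D) x^2 + y^2  ->  (-5x)^2 + (-5y)^2 = 25x^2 + 25y^2   [differs from x^2 + y^2: not invariant]

Only option (A), y/x, is unchanged by the transformation.
The common factor -5 cancels in a ratio of coordinates, while sums, products and sums of squares pick up factors of -5 or 25.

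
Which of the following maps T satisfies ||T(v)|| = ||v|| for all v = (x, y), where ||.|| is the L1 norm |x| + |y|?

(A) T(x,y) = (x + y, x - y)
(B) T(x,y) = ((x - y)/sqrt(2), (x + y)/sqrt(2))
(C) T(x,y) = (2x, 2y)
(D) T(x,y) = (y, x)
D

A transformation preserves a norm if ||T(v)|| = ||v|| for every v; a single vector where the norm changes rules an option out.

(A) T(x,y) = (x + y, x - y): v = (1, 0) has norm |1| + |0| = 1, but T(v) = (1, 1) has norm 2 -- not preserved.
(B) T(x,y) = ((x - y)/sqrt(2), (x + y)/sqrt(2)): v = (1, 0) has norm |1| + |0| = 1, but T(v) = (sqrt(2)/2, sqrt(2)/2) has norm sqrt(2) -- not preserved.
(C) T(x,y) = (2x, 2y): v = (1, 0) has norm |1| + |0| = 1, but T(v) = (2, 0) has norm 2 -- not preserved.
(D) T(x,y) = (y, x): preserves the norm -- it only permutes the coordinates and/or flips signs, which leaves |x| + |y| unchanged.

Therefore the answer is (D).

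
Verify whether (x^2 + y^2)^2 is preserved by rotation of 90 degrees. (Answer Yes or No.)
Yes

Applying rotation by 90 degrees: x' = x*cos(90 degrees) - y*sin(90 degrees) = -y, y' = x*sin(90 degrees) + y*cos(90 degrees) = x

Substituting into (x^2 + y^2)^2:
((-y)^2 + (x)^2)^2
= x^4 + 2x^2y^2 + y^4 = (x^2 + y^2)^2

This equals the original expression (x^2 + y^2)^2, so it IS invariant.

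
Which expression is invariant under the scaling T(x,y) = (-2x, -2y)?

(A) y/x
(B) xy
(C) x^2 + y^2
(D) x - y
A

Under the uniform scaling T(x,y) = (-2x, -2y):
Substitute the transformed coordinates into each option and compare with the original:
(A) y/x  ->  (-2y)/(-2x) = y/x   [equals y/x: invariant]
(B) xy  ->  (-2x)(-2y) = 4xy   [differs from xy: not invariant]
(C) x^2 + y^2  ->  (-2x)^2 + (-2y)^2 = 4x^2 + 4y^2   [differs from x^2 + y^2: not invariant]
(D) x - y  ->  (-2x) - (-2y) = -2x + 2y   [differs from x - y: not invariant]

Only option (A), y/x, is unchanged by the transformation.
The common factor -2 cancels in a ratio of coordinates, while sums, products and sums of squares pick up factors of -2 or 4.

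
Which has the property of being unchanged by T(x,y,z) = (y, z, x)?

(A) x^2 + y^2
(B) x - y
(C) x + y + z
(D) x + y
C

Apply T(x,y,z) = (y, z, x) to each option, i.e. replace (x, y, z) by the transformed coordinates.
Substitute the transformed coordinates into each option and compare with the original:
(A) x^2 + y^2  ->  (y)^2 + (z)^2 = y^2 + z^2   [differs from x^2 + y^2: not invariant]
(B) x - y  ->  (y) - (z) = y - z   [differs from x - y: not invariant]
(C) x + y + z  ->  (y) + (z) + (x) = x + y + z   [equals x + y + z: invariant]
(D) x + y  ->  (y) + (z) = y + z   [differs from x + y: not invariant]

Only option (C), x + y + z, is unchanged by the transformation.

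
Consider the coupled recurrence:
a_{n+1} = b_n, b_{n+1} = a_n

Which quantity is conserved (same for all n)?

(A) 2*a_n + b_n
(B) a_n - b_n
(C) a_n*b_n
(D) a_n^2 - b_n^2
C

Replace a_n by a_{n+1} = b_n and b_n by b_{n+1} = a_n in each option and simplify:
(A) 2*a_n + b_n  ->  2*(b_n) + (a_n) = a_n + 2*b_n   [not conserved]
(B) a_n - b_n  ->  (b_n) - (a_n) = -a_n + b_n   [not conserved]
(C) a_n*b_n  ->  (b_n)*(a_n) = a_n*b_n   [conserved]
(D) a_n^2 - b_n^2  ->  (b_n)^2 - (a_n)^2 = -a_n^2 + b_n^2   [not conserved]

Only (C) a_n*b_n returns to itself after one step, so it is the conserved quantity.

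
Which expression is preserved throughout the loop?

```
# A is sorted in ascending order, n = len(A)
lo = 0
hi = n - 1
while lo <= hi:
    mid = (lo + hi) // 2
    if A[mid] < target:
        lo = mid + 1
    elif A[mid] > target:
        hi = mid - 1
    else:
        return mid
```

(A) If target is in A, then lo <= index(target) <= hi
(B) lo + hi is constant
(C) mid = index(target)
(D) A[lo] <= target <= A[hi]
A

A loop invariant must hold before the first iteration and be re-established by every execution of the body.

(A) If target is in A, then lo <= index(target) <= hi: Before the loop [lo, hi] = [0, n-1] covers every index. When A[mid] < target, sortedness puts target strictly to the right of mid, so setting lo = mid + 1 keeps index(target) in [lo, hi]; symmetrically for hi = mid - 1. Hence 'if target is in A then lo <= index(target) <= hi' holds after every iteration, and when lo > hi it proves target is absent.

The other options fail:
(B) lo + hi is constant: each iteration moves exactly one of lo, hi, so lo + hi changes (e.g. 0 + (n-1) becomes (mid+1) + (n-1)).
(C) mid = index(target): mid is just the current probe; it equals index(target) only on the iteration that returns.
(D) A[lo] <= target <= A[hi]: fails when target is not in A (e.g. target < A[0] already violates it before the loop), so it is not maintained in general.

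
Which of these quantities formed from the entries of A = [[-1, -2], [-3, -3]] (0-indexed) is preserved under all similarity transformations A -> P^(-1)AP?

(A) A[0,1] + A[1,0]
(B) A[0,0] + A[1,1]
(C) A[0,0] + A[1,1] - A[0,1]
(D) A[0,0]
B

A[0,0] + A[1,1] is the trace of A. By the cyclic property of the trace, tr(P^(-1)AP) = tr(APP^(-1)) = tr(A), so it is the same for every matrix similar to A.

The other combinations are not similarity invariants. For example, take P = [[1, 1], [0, 1]] (det P = 1), so P^(-1) = [[1, -1], [0, 1]] and
B = P^(-1)AP = [[2, 3], [-3, -6]].
Evaluating each option on A and on B:
(A) A[0,1] + A[1,0]: -5 for A, 0 for B -> changes
(B) A[0,0] + A[1,1]: -4 for A, -4 for B -> unchanged
(C) A[0,0] + A[1,1] - A[0,1]: -2 for A, -7 for B -> changes
(D) A[0,0]: -1 for A, 2 for B -> changes

Only (B) A[0,0] + A[1,1] = -4 survives (and it does so for every P, not just this one), so it is the invariant.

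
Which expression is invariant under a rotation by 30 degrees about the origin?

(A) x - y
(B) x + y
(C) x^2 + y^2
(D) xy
C

A rotation by 30 degrees sends (x, y) to (sqrt(3)x/2 - y/2, x/2 + sqrt(3)y/2).
Substitute the transformed coordinates into each option and compare with the original:
(A) x - y  ->  (sqrt(3)x/2 - y/2) - (x/2 + sqrt(3)y/2) = -x/2 + sqrt(3)x/2 - sqrt(3)y/2 - y/2   [differs from x - y: not invariant]
(B) x + y  ->  (sqrt(3)x/2 - y/2) + (x/2 + sqrt(3)y/2) = x/2 + sqrt(3)x/2 - y/2 + sqrt(3)y/2   [differs from x + y: not invariant]
(C) x^2 + y^2  ->  (sqrt(3)x/2 - y/2)^2 + (x/2 + sqrt(3)y/2)^2 = x^2 + y^2   [equals x^2 + y^2: invariant]
(D) xy  ->  (sqrt(3)x/2 - y/2)(x/2 + sqrt(3)y/2) = sqrt(3)x^2/4 + xy/2 - sqrt(3)y^2/4   [differs from xy: not invariant]

Only option (C), x^2 + y^2, is unchanged by the transformation.
Geometrically, x^2 + y^2 is the squared distance from the origin, which every rotation about the origin preserves.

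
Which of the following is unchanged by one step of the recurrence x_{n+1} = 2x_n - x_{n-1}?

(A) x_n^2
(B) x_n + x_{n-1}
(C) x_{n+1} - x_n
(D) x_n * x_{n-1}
C

For the recurrence x_{n+1} = 2x_n - x_{n-1}:

If x_{n+1} = 2x_n - x_{n-1}, then:
x_{n+1} - x_n = x_n - x_{n-1}
The first difference is constant throughout the sequence.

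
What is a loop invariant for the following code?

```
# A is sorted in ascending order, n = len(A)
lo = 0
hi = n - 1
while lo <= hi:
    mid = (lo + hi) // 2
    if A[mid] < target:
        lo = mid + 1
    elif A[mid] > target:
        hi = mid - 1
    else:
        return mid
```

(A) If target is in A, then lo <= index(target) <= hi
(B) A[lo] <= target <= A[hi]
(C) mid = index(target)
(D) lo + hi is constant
A

A loop invariant must hold before the first iteration and be re-established by every execution of the body.

(A) If target is in A, then lo <= index(target) <= hi: Before the loop [lo, hi] = [0, n-1] covers every index. When A[mid] < target, sortedness puts target strictly to the right of mid, so setting lo = mid + 1 keeps index(target) in [lo, hi]; symmetrically for hi = mid - 1. Hence 'if target is in A then lo <= index(target) <= hi' holds after every iteration, and when lo > hi it proves target is absent.

The other options fail:
(B) A[lo] <= target <= A[hi]: fails when target is not in A (e.g. target < A[0] already violates it before the loop), so it is not maintained in general.
(C) mid = index(target): mid is just the current probe; it equals index(target) only on the iteration that returns.
(D) lo + hi is constant: each iteration moves exactly one of lo, hi, so lo + hi changes (e.g. 0 + (n-1) becomes (mid+1) + (n-1)).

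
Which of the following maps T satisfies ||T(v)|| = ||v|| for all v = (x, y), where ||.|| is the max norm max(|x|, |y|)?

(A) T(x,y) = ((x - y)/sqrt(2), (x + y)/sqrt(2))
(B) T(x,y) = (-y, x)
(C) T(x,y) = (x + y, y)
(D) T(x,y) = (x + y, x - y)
B

A transformation preserves a norm if ||T(v)|| = ||v|| for every v; a single vector where the norm changes rules an option out.

(A) T(x,y) = ((x - y)/sqrt(2), (x + y)/sqrt(2)): v = (1, 0) has norm max(|1|, |0|) = 1, but T(v) = (sqrt(2)/2, sqrt(2)/2) has norm sqrt(2)/2 -- not preserved.
(B) T(x,y) = (-y, x): preserves the norm -- it only permutes the coordinates and/or flips signs, which leaves max(|x|, |y|) unchanged.
(C) T(x,y) = (x + y, y): v = (1, 1) has norm max(|1|, |1|) = 1, but T(v) = (2, 1) has norm 2 -- not preserved.
(D) T(x,y) = (x + y, x - y): v = (1, 1) has norm max(|1|, |1|) = 1, but T(v) = (2, 0) has norm 2 -- not preserved.

Therefore the answer is (B).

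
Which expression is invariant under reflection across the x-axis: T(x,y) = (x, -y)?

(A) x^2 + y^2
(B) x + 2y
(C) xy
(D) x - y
A

The map is reflection across the x-axis: T(x,y) = (x, -y).
Substitute the transformed coordinates into each option and compare with the original:
(A) x^2 + y^2  ->  (x)^2 + (-y)^2 = x^2 + y^2   [equals x^2 + y^2: invariant]
(B) x + 2y  ->  (x) + 2(-y) = x - 2y   [differs from x + 2y: not invariant]
(C) xy  ->  (x)(-y) = -xy   [differs from xy: not invariant]
(D) x - y  ->  (x) - (-y) = x + y   [differs from x - y: not invariant]

Only option (A), x^2 + y^2, is unchanged by the transformation.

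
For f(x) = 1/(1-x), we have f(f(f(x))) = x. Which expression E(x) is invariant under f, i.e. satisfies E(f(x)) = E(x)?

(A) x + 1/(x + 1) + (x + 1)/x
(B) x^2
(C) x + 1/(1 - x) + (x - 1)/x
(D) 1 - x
C

Replace x by f(x) = 1/(1 - x) in each option and simplify. As a quick numerical cross-check, also compare E(3) with E(f(3)) = E(-1/2).

(A) x + 1/(x + 1) + (x + 1)/x  ->  (1/(1 - x)) + 1/((1/(1 - x)) + 1) + ((1/(1 - x)) + 1)/(1/(1 - x)) = (-x^3 + 6x^2 - 11x + 7)/(x^2 - 3x + 2); check: E(3) = 55/12 but E(-1/2) = 1/2.   [not invariant]
(B) x^2  ->  (1/(1 - x))^2 = (x - 1)^(-2); check: E(3) = 9 but E(-1/2) = 1/4.   [not invariant]
(C) x + 1/(1 - x) + (x - 1)/x  ->  (1/(1 - x)) + 1/(1 - (1/(1 - x))) + ((1/(1 - x)) - 1)/(1/(1 - x)), which simplifies back to x + 1/(1 - x) + (x - 1)/x; check: E(3) = 19/6, E(-1/2) = 19/6.   [invariant]
(D) 1 - x  ->  1 - (1/(1 - x)) = x/(x - 1); check: E(3) = -2 but E(-1/2) = 3/2.   [not invariant]

Only (C) is unchanged. Indeed f(f(x)) = 1/(1 - 1/(1-x)) = (1-x)/(-x) = (x-1)/x, so E(x) = x + f(x) + f(f(x)) is the sum over the whole 3-cycle; applying f just permutes the three terms cyclically (x -> f(x) -> f(f(x)) -> x), leaving the sum unchanged.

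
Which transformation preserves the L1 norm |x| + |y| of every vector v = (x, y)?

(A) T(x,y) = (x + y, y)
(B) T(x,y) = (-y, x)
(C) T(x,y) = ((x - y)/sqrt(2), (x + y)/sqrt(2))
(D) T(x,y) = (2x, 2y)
B

A transformation preserves a norm if ||T(v)|| = ||v|| for every v; a single vector where the norm changes rules an option out.

(A) T(x,y) = (x + y, y): v = (0, 1) has norm |0| + |1| = 1, but T(v) = (1, 1) has norm 2 -- not preserved.
(B) T(x,y) = (-y, x): preserves the norm -- it only permutes the coordinates and/or flips signs, which leaves |x| + |y| unchanged.
(C) T(x,y) = ((x - y)/sqrt(2), (x + y)/sqrt(2)): v = (1, 0) has norm |1| + |0| = 1, but T(v) = (sqrt(2)/2, sqrt(2)/2) has norm sqrt(2) -- not preserved.
(D) T(x,y) = (2x, 2y): v = (1, 0) has norm |1| + |0| = 1, but T(v) = (2, 0) has norm 2 -- not preserved.

Therefore the answer is (B).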